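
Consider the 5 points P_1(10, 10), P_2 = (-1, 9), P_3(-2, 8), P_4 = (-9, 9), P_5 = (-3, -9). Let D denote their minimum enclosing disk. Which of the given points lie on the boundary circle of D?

By Welzl's lemma the MEC is supported by two points (diametrically opposite) or three points (on a circumcircle).
The minimum enclosing circle is determined by three boundary points: P_1, P_4, P_5.
Their circumcentre is (51/58, 133/58) with r² = 239825/1682.
The farthest remaining point P_2 is at distance² 81601/1682 ≤ 239825/1682.
The points at distance exactly r from the centre are P_1, P_4, P_5 — 3 points.

P_1, P_4, P_5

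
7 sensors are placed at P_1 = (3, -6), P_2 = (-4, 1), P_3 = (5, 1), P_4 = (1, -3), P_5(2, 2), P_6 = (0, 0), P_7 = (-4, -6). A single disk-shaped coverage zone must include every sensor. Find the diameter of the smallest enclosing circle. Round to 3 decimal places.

By Welzl's lemma the MEC is supported by two points (diametrically opposite) or three points (on a circumcircle).
The farthest pair is P_3–P_7 with squared distance 130. The circle on this segment as diameter has centre (0.5, -2.5) and r² = 130/4 = 32.5.
Check P_1: distance² to centre = 18.5 ≤ 32.5, so it lies inside.
All remaining points lie in this disk, and no smaller disk contains both endpoints, so this is the minimum enclosing circle.
Diameter = 2r = 2√(32.5) ≈ 11.402.

11.402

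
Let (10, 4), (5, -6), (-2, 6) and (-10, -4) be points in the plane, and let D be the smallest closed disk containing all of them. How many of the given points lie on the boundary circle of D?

2

By Welzl's lemma the MEC is supported by two points (diametrically opposite) or three points (on a circumcircle).
The farthest pair is (10, 4)–(-10, -4) with squared distance 464. The circle on this segment as diameter has centre (0, 0) and r² = 464/4 = 116.
Check (5, -6): distance² to centre = 61 ≤ 116, so it lies inside.
All remaining points lie in this disk, and no smaller disk contains both endpoints, so this is the minimum enclosing circle.
The points at distance exactly r from the centre are (10, 4), (-10, -4) — 2 points.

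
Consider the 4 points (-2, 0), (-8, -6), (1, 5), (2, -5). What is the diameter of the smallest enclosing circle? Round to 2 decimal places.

By Welzl's lemma the MEC is supported by two points (diametrically opposite) or three points (on a circumcircle).
The farthest pair is (-8, -6)–(1, 5) with squared distance 202. The circle on this segment as diameter has centre (-3.5, -0.5) and r² = 202/4 = 50.5.
Check (-2, 0): distance² to centre = 2.5 ≤ 50.5, so it lies inside.
All remaining points lie in this disk, and no smaller disk contains both endpoints, so this is the minimum enclosing circle.
Diameter = 2r = 2√(50.5) ≈ 14.21.

14.21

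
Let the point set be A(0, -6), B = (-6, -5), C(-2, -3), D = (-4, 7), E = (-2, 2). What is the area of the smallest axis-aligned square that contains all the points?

The bounding box has width 6 and height 13.
An axis-aligned square enclosing the set must have side ≥ max(width, height).
So the minimum side is max(6, 13) = 13.
Area = 13² = 169.

169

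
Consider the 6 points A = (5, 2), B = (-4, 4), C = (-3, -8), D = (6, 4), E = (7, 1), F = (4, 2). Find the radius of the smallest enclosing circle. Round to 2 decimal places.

A smallest enclosing disk is always determined by at most three of the input points on its boundary.
The minimum enclosing circle is determined by three boundary points: B, C, D.
Their circumcentre is (1, -1.625) with r² = 56.640625.
The farthest remaining point E is at distance² 42.890625 ≤ 56.640625.
r = √(56.640625) ≈ 7.53.

7.53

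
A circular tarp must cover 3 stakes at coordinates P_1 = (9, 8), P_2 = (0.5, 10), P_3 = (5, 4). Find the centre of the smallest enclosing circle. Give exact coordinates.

Side lengths²: P_1P_2² = 76.25, P_1P_3² = 32, P_2P_3² = 56.25.
Since P_1P_2² = 76.25 < 56.25 + 32 = 88.25, the triangle is acute, so the smallest enclosing circle is the circumcircle.
Circumcentre = (129/28, 235/28), r² = 7625/392.
Centre = (129/28, 235/28).

(129/28, 235/28)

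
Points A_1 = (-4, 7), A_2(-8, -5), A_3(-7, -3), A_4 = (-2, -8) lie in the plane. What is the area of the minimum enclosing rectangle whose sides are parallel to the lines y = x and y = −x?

136

In coordinates u = x + y, v = x − y the rectangle is axis-aligned; the map (x,y)→(u,v) scales areas by 2.
u-values: 3, -13, -10, -10; range = 3 − (-13) = 16.
v-values: -11, -3, -4, 6; range = 6 − (-11) = 17.
Area = (16 × 17) / 2 = 136.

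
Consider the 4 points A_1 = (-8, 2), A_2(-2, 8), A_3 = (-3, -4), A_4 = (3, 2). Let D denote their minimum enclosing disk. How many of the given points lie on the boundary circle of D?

The farthest pair is A_2–A_3 with squared distance 145. The circle on this segment as diameter has centre (-2.5, 2) and r² = 145/4 = 36.25.
Check A_1: distance² to centre = 30.25 ≤ 36.25, so it lies inside.
All remaining points lie in this disk, and no smaller disk contains both endpoints, so this is the minimum enclosing circle.
The points at distance exactly r from the centre are A_2, A_3 — 2 points.

2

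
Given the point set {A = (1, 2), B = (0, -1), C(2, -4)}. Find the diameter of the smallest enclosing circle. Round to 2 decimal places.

6.08

Side lengths²: AB² = 10, AC² = 37, BC² = 13.
Since AC² = 37 ≥ 13 + 10 = 23, the angle opposite AC is not acute, so the smallest enclosing circle has AC as diameter.
Centre = midpoint of AC = (1.5, -1), r² = 37/4 = 9.25.
Diameter = 2r = 2√(9.25) ≈ 6.08.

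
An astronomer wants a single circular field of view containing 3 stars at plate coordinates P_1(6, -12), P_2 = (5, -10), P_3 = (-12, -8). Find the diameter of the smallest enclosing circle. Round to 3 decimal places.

18.439

Side lengths²: P_1P_2² = 5, P_1P_3² = 340, P_2P_3² = 293.
Since P_1P_3² = 340 ≥ 293 + 5 = 298, the angle opposite P_1P_3 is not acute, so the smallest enclosing circle has P_1P_3 as diameter.
Centre = midpoint of P_1P_3 = (-3, -10), r² = 340/4 = 85.
Diameter = 2r = 2√85 ≈ 18.439.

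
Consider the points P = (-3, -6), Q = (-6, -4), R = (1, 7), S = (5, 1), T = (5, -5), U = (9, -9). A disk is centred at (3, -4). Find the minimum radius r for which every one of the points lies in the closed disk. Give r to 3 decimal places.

11.180

The required radius is the distance from (3, -4) to the farthest point.
Squared distances: 40, 81, 125, 29, 5, 61.
Maximum is 125, attained at R.
r = √125 ≈ 11.180.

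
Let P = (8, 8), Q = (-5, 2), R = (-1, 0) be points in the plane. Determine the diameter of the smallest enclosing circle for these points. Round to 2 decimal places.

14.32

Side lengths²: PQ² = 205, PR² = 145, QR² = 20.
Since PQ² = 205 ≥ 145 + 20 = 165, the angle opposite PQ is not acute, so the smallest enclosing circle has PQ as diameter.
Centre = midpoint of PQ = (1.5, 5), r² = 205/4 = 51.25.
Diameter = 2r = 2√(51.25) ≈ 14.32.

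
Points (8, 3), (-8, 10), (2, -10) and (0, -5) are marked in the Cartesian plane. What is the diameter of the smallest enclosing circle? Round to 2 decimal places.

22.37

A smallest enclosing disk is always determined by at most three of the input points on its boundary.
The minimum enclosing circle is determined by three boundary points: (8, 3), (-8, 10), (2, -10).
Their circumcentre is (-2.8, 0.1) with r² = 125.05.
The farthest remaining point (0, -5) is at distance² 33.85 ≤ 125.05.
Diameter = 2r = 2√(125.05) ≈ 22.37.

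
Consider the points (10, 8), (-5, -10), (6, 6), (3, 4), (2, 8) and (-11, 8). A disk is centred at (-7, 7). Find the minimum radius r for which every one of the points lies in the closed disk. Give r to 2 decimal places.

17.12

The required radius is the distance from (-7, 7) to the farthest point.
Squared distances: 290, 293, 170, 109, 82, 17.
Maximum is 293, attained at (-5, -10).
r = √293 ≈ 17.12.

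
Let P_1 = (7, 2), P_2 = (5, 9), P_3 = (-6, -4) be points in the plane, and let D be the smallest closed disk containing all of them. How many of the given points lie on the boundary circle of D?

Side lengths²: P_1P_2² = 53, P_1P_3² = 205, P_2P_3² = 290.
Since P_2P_3² = 290 ≥ 205 + 53 = 258, the angle opposite P_2P_3 is not acute, so the smallest enclosing circle has P_2P_3 as diameter.
Centre = midpoint of P_2P_3 = (-0.5, 2.5), r² = 290/4 = 72.5.
The points at distance exactly r from the centre are P_2, P_3 — 2 points.

2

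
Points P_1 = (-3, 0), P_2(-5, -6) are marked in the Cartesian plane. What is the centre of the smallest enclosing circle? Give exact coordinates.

(-4, -3)

The smallest circle enclosing two points has them as diameter endpoints.
Centre = midpoint = (-4, -3); r² = |P_1P_2|²/4 = 40/4 = 10.
Centre = (-4, -3).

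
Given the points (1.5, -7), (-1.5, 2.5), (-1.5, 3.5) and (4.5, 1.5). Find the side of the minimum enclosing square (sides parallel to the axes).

The bounding box has width 6 and height 10.5.
An axis-aligned square enclosing the set must have side ≥ max(width, height).
So the minimum side is max(6, 10.5) = 10.5.

10.5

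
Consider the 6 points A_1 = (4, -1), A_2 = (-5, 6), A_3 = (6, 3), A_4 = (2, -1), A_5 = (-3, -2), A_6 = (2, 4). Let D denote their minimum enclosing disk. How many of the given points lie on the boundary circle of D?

3

By Welzl's lemma the MEC is supported by two points (diametrically opposite) or three points (on a circumcircle).
The minimum enclosing circle is determined by three boundary points: A_2, A_3, A_5.
Their circumcentre is (4/41, 124/41) with r² = 58565/1681.
The farthest remaining point A_1 is at distance² 52825/1681 ≤ 58565/1681.
The points at distance exactly r from the centre are A_2, A_3, A_5 — 3 points.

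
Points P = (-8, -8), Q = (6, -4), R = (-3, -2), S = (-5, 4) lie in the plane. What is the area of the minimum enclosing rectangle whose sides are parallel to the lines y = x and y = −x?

171

In coordinates u = x + y, v = x − y the rectangle is axis-aligned; the map (x,y)→(u,v) scales areas by 2.
u-values: -16, 2, -5, -1; range = 2 − (-16) = 18.
v-values: 0, 10, -1, -9; range = 10 − (-9) = 19.
Area = (18 × 19) / 2 = 171.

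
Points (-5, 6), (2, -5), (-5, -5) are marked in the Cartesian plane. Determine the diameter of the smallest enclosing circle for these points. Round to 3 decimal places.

Call the three points A, B, C in the order given.
Side lengths²: AB² = 170, AC² = 121, BC² = 49.
Since AB² = 170 ≥ 121 + 49 = 170, the angle opposite AB is not acute, so the smallest enclosing circle has AB as diameter.
Centre = midpoint of AB = (-1.5, 0.5), r² = 170/4 = 42.5.
Diameter = 2r = 2√(42.5) ≈ 13.038.

13.038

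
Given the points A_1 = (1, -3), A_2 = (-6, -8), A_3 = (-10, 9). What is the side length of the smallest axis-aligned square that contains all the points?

The bounding box has width 11 and height 17.
An axis-aligned square enclosing the set must have side ≥ max(width, height).
So the minimum side is max(11, 17) = 17.

17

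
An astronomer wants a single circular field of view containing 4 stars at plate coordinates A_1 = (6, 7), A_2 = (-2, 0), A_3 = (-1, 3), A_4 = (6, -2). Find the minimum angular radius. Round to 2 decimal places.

5.48

By Welzl's lemma the MEC is supported by two points (diametrically opposite) or three points (on a circumcircle).
The minimum enclosing circle is determined by three boundary points: A_1, A_2, A_4.
Their circumcentre is (2.875, 2.5) with r² = 30.015625.
The farthest remaining point A_3 is at distance² 15.265625 ≤ 30.015625.
r = √(30.015625) ≈ 5.48.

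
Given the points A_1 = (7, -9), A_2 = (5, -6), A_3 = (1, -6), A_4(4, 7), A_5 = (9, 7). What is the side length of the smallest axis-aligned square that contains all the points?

The bounding box has width 8 and height 16.
An axis-aligned square enclosing the set must have side ≥ max(width, height).
So the minimum side is max(8, 16) = 16.

16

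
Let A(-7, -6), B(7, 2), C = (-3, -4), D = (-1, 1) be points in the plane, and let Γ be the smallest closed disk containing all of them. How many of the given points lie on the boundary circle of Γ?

2

The farthest pair is A–B with squared distance 260. The circle on this segment as diameter has centre (0, -2) and r² = 260/4 = 65.
Check C: distance² to centre = 13 ≤ 65, so it lies inside.
All remaining points lie in this disk, and no smaller disk contains both endpoints, so this is the minimum enclosing circle.
The points at distance exactly r from the centre are A, B — 2 points.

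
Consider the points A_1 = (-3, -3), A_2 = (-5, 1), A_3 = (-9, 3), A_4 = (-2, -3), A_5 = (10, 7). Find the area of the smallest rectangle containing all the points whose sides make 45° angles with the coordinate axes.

In coordinates u = x + y, v = x − y the rectangle is axis-aligned; the map (x,y)→(u,v) scales areas by 2.
u-values: -6, -4, -6, -5, 17; range = 17 − (-6) = 23.
v-values: 0, -6, -12, 1, 3; range = 3 − (-12) = 15.
Area = (23 × 15) / 2 = 172.5.

172.5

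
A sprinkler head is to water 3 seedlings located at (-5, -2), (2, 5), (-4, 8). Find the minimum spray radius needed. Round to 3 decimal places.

Call the three points A, B, C in the order given.
Side lengths²: AB² = 98, AC² = 101, BC² = 45.
Since AC² = 101 < 98 + 45 = 143, the triangle is acute, so the smallest enclosing circle is the circumcircle.
Circumcentre = (-17/6, 17/6), r² = 505/18.
r = √(505/18) ≈ 5.297.

5.297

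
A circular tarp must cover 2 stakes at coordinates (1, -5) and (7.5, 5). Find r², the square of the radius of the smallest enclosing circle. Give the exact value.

35.5625

The smallest circle enclosing two points has them as diameter endpoints.
Centre = midpoint = (4.25, 0); r² = |(1, -5)−(7.5, 5)|²/4 = 142.25/4 = 35.5625.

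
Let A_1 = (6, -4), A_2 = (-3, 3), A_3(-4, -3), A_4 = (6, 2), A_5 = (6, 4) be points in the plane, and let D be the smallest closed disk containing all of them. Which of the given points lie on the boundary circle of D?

A_1, A_3, A_5

A smallest enclosing disk is always determined by at most three of the input points on its boundary.
The minimum enclosing circle is determined by three boundary points: A_1, A_3, A_5.
Their circumcentre is (1.35, 0) with r² = 37.6225.
The farthest remaining point A_2 is at distance² 27.9225 ≤ 37.6225.
The points at distance exactly r from the centre are A_1, A_3, A_5 — 3 points.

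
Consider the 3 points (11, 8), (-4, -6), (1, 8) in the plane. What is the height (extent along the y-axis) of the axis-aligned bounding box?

14

max y = 8, min y = -6, so height = 14.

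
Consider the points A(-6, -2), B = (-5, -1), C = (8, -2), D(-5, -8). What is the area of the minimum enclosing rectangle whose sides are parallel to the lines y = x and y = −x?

133

In coordinates u = x + y, v = x − y the rectangle is axis-aligned; the map (x,y)→(u,v) scales areas by 2.
u-values: -8, -6, 6, -13; range = 6 − (-13) = 19.
v-values: -4, -4, 10, 3; range = 10 − (-4) = 14.
Area = (19 × 14) / 2 = 133.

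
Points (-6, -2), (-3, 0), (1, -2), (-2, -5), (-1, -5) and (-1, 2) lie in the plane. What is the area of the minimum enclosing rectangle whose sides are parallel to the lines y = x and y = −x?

In coordinates u = x + y, v = x − y the rectangle is axis-aligned; the map (x,y)→(u,v) scales areas by 2.
u-values: -8, -3, -1, -7, -6, 1; range = 1 − (-8) = 9.
v-values: -4, -3, 3, 3, 4, -3; range = 4 − (-4) = 8.
Area = (9 × 8) / 2 = 36.

36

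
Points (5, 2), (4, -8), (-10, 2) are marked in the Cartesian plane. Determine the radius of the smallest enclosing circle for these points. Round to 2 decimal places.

8.65

Call the three points A, B, C in the order given.
Side lengths²: AB² = 101, AC² = 225, BC² = 296.
Since BC² = 296 < 225 + 101 = 326, the triangle is acute, so the smallest enclosing circle is the circumcircle.
Circumcentre = (-2.5, -2.3), r² = 74.74.
r = √(74.74) ≈ 8.65.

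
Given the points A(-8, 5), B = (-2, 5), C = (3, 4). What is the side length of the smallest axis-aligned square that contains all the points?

11

The bounding box has width 11 and height 1.
An axis-aligned square enclosing the set must have side ≥ max(width, height).
So the minimum side is max(11, 1) = 11.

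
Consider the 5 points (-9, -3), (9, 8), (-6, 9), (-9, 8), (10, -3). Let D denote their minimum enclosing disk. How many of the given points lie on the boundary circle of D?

The minimum enclosing circle of a finite set is fixed by two of the points (as a diameter) or three (as a circumcircle).
The farthest pair is (-9, 8)–(10, -3) with squared distance 482. The circle on this segment as diameter has centre (0.5, 2.5) and r² = 482/4 = 120.5.
Check (-9, -3): distance² to centre = 120.5 ≤ 120.5, so it lies inside.
All remaining points lie in this disk, and no smaller disk contains both endpoints, so this is the minimum enclosing circle.
The points at distance exactly r from the centre are (-9, -3), (-9, 8), (10, -3) — 3 points.

3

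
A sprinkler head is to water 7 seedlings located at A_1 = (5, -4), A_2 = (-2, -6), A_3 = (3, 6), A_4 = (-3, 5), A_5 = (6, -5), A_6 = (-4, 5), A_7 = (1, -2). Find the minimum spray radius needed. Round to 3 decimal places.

By Welzl's lemma the MEC is supported by two points (diametrically opposite) or three points (on a circumcircle).
The farthest pair is A_5–A_6 with squared distance 200. The circle on this segment as diameter has centre (1, 0) and r² = 200/4 = 50.
Check A_1: distance² to centre = 32 ≤ 50, so it lies inside.
All remaining points lie in this disk, and no smaller disk contains both endpoints, so this is the minimum enclosing circle.
r = √50 ≈ 7.071.

7.071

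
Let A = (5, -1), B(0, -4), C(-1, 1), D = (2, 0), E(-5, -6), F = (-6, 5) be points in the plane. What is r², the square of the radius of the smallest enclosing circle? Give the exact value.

47885/1058

The minimum enclosing circle is determined by three boundary points: A, E, F.
Their circumcentre is (-77/46, -7/46) with r² = 47885/1058.
The farthest remaining point B is at distance² 18629/1058 ≤ 47885/1058.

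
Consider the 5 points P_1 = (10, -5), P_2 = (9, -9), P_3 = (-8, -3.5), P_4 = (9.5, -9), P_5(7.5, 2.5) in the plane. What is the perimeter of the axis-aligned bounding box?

59

Width = max x − min x = 10 − (-8) = 18.
Height = max y − min y = 2.5 − (-9) = 11.5.
Perimeter = 2(18 + 11.5) = 59.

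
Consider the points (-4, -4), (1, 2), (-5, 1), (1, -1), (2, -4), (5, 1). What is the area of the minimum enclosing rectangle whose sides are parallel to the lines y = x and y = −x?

In coordinates u = x + y, v = x − y the rectangle is axis-aligned; the map (x,y)→(u,v) scales areas by 2.
u-values: -8, 3, -4, 0, -2, 6; range = 6 − (-8) = 14.
v-values: 0, -1, -6, 2, 6, 4; range = 6 − (-6) = 12.
Area = (14 × 12) / 2 = 84.

84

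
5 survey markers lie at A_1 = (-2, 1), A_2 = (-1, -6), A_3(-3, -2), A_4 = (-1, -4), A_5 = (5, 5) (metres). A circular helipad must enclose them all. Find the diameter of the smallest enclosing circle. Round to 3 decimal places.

12.530

By Welzl's lemma the MEC is supported by two points (diametrically opposite) or three points (on a circumcircle).
The farthest pair is A_2–A_5 with squared distance 157. The circle on this segment as diameter has centre (2, -0.5) and r² = 157/4 = 39.25.
Check A_1: distance² to centre = 18.25 ≤ 39.25, so it lies inside.
All remaining points lie in this disk, and no smaller disk contains both endpoints, so this is the minimum enclosing circle.
Diameter = 2r = 2√(39.25) ≈ 12.530.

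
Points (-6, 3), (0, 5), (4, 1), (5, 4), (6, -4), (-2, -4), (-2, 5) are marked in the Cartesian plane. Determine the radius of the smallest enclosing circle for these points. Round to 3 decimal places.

By Welzl's lemma the MEC is supported by two points (diametrically opposite) or three points (on a circumcircle).
The farthest pair is (-6, 3)–(6, -4) with squared distance 193. The circle on this segment as diameter has centre (0, -0.5) and r² = 193/4 = 48.25.
Check (0, 5): distance² to centre = 30.25 ≤ 48.25, so it lies inside.
All remaining points lie in this disk, and no smaller disk contains both endpoints, so this is the minimum enclosing circle.
r = √(48.25) ≈ 6.946.

6.946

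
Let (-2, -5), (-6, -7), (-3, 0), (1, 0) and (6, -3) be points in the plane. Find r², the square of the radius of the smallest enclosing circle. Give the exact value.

40

A smallest enclosing disk is always determined by at most three of the input points on its boundary.
The farthest pair is (-6, -7)–(6, -3) with squared distance 160. The circle on this segment as diameter has centre (0, -5) and r² = 160/4 = 40.
Check (-2, -5): distance² to centre = 4 ≤ 40, so it lies inside.
All remaining points lie in this disk, and no smaller disk contains both endpoints, so this is the minimum enclosing circle.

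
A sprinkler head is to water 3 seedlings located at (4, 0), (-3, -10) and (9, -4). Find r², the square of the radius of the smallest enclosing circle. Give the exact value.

30545/676

Call the three points A, B, C in the order given.
Side lengths²: AB² = 149, AC² = 41, BC² = 180.
Since BC² = 180 < 149 + 41 = 190, the triangle is acute, so the smallest enclosing circle is the circumcircle.
Circumcentre = (73/26, -86/13), r² = 30545/676.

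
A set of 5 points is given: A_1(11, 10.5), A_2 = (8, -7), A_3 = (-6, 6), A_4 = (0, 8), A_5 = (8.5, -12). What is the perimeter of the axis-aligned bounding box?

Width = max x − min x = 11 − (-6) = 17.
Height = max y − min y = 10.5 − (-12) = 22.5.
Perimeter = 2(17 + 22.5) = 79.

79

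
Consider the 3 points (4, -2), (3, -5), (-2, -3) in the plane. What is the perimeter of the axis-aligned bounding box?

18

Width = max x − min x = 4 − (-2) = 6.
Height = max y − min y = -2 − (-5) = 3.
Perimeter = 2(6 + 3) = 18.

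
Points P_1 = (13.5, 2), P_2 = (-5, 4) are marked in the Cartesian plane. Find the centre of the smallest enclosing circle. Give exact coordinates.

(4.25, 3)

The smallest circle enclosing two points has them as diameter endpoints.
Centre = midpoint = (4.25, 3); r² = |P_1P_2|²/4 = 346.25/4 = 86.5625.
Centre = (4.25, 3).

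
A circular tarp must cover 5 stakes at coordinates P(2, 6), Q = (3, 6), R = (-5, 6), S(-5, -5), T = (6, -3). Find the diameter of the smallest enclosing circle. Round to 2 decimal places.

The minimum enclosing circle of a finite set is fixed by two of the points (as a diameter) or three (as a circumcircle).
The minimum enclosing circle is determined by three boundary points: R, S, T.
Their circumcentre is (-7/22, 0.5) with r² = 12625/242.
The farthest remaining point Q is at distance² 9985/242 ≤ 12625/242.
Diameter = 2r = 2√(12625/242) ≈ 14.45.

14.45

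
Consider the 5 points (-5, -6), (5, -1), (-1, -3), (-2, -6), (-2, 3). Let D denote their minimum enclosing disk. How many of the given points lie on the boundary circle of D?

3

By Welzl's lemma the MEC is supported by two points (diametrically opposite) or three points (on a circumcircle).
The minimum enclosing circle is determined by three boundary points: (-5, -6), (5, -1), (-2, 3).
Their circumcentre is (-0.5, -2.5) with r² = 32.5.
The farthest remaining point (-2, -6) is at distance² 14.5 ≤ 32.5.
The points at distance exactly r from the centre are (-5, -6), (5, -1), (-2, 3) — 3 points.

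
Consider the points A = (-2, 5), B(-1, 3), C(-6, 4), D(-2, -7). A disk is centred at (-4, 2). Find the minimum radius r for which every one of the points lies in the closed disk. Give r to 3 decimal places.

The required radius is the distance from (-4, 2) to the farthest point.
Squared distances: 13, 10, 8, 85.
Maximum is 85, attained at D.
r = √85 ≈ 9.220.

9.220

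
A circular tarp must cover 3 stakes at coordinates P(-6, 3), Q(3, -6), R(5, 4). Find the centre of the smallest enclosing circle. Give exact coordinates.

Side lengths²: PQ² = 162, PR² = 122, QR² = 104.
Since PQ² = 162 < 122 + 104 = 226, the triangle is acute, so the smallest enclosing circle is the circumcircle.
Circumcentre = (-1/6, -1/6), r² = 793/18.
Centre = (-1/6, -1/6).

(-1/6, -1/6)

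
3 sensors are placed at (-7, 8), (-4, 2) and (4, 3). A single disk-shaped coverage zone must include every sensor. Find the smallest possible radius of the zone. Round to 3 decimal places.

6.042

Call the three points A, B, C in the order given.
Side lengths²: AB² = 45, AC² = 146, BC² = 65.
Since AC² = 146 ≥ 65 + 45 = 110, the angle opposite AC is not acute, so the smallest enclosing circle has AC as diameter.
Centre = midpoint of AC = (-1.5, 5.5), r² = 146/4 = 36.5.
r = √(36.5) ≈ 6.042.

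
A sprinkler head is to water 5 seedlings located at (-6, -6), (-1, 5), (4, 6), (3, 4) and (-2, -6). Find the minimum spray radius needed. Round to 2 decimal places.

A smallest enclosing disk is always determined by at most three of the input points on its boundary.
The farthest pair is (-6, -6)–(4, 6) with squared distance 244. The circle on this segment as diameter has centre (-1, 0) and r² = 244/4 = 61.
Check (-1, 5): distance² to centre = 25 ≤ 61, so it lies inside.
All remaining points lie in this disk, and no smaller disk contains both endpoints, so this is the minimum enclosing circle.
r = √61 ≈ 7.81.

7.81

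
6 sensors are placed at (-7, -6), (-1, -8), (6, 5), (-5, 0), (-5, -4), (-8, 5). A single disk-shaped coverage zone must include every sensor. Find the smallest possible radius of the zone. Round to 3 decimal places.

8.550

The minimum enclosing circle is determined by three boundary points: (-7, -6), (6, 5), (-8, 5).
Their circumcentre is (-1, 1/11) with r² = 8845/121.
The farthest remaining point (-1, -8) is at distance² 7921/121 ≤ 8845/121.
r = √(8845/121) ≈ 8.550.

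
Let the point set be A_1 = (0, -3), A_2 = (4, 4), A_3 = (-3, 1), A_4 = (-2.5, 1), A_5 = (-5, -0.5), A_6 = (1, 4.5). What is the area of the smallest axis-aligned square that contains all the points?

81

The bounding box has width 9 and height 7.5.
An axis-aligned square enclosing the set must have side ≥ max(width, height).
So the minimum side is max(9, 7.5) = 9.
Area = 9² = 81.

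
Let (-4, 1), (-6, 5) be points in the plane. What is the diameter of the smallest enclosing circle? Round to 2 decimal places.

4.47

The smallest circle enclosing two points has them as diameter endpoints.
Centre = midpoint = (-5, 3); r² = |(-4, 1)−(-6, 5)|²/4 = 20/4 = 5.
Diameter = 2r = 2√5 ≈ 4.47.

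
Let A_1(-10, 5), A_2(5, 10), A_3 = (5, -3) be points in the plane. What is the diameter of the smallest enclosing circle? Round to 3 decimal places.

17.920

Side lengths²: A_1A_2² = 250, A_1A_3² = 289, A_2A_3² = 169.
Since A_1A_3² = 289 < 250 + 169 = 419, the triangle is acute, so the smallest enclosing circle is the circumcircle.
Circumcentre = (-7/6, 3.5), r² = 1445/18.
Diameter = 2r = 2√(1445/18) ≈ 17.920.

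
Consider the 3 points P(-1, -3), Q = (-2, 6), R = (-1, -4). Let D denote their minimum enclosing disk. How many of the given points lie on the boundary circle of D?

Side lengths²: PQ² = 82, PR² = 1, QR² = 101.
Since QR² = 101 ≥ 82 + 1 = 83, the angle opposite QR is not acute, so the smallest enclosing circle has QR as diameter.
Centre = midpoint of QR = (-1.5, 1), r² = 101/4 = 25.25.
The points at distance exactly r from the centre are Q, R — 2 points.

2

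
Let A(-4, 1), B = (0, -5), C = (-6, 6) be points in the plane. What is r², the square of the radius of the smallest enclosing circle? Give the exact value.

39.25

Side lengths²: AB² = 52, AC² = 29, BC² = 157.
Since BC² = 157 ≥ 52 + 29 = 81, the angle opposite BC is not acute, so the smallest enclosing circle has BC as diameter.
Centre = midpoint of BC = (-3, 0.5), r² = 157/4 = 39.25.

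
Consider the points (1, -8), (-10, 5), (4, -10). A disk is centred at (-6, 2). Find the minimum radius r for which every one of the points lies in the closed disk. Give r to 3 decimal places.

15.620

The required radius is the distance from (-6, 2) to the farthest point.
Squared distances: 149, 25, 244.
Maximum is 244, attained at (4, -10).
r = √244 ≈ 15.620.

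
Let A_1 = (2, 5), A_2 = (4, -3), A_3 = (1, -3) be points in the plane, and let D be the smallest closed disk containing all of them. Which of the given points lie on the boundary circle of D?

Side lengths²: A_1A_2² = 68, A_1A_3² = 65, A_2A_3² = 9.
Since A_1A_2² = 68 < 65 + 9 = 74, the triangle is acute, so the smallest enclosing circle is the circumcircle.
Circumcentre = (2.5, 0.875), r² = 17.265625.
The points at distance exactly r from the centre are A_1, A_2, A_3 — 3 points.

A_1, A_2, A_3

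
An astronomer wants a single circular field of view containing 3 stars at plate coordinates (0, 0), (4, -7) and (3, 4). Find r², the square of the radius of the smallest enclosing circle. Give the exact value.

30.5

Call the three points A, B, C in the order given.
Side lengths²: AB² = 65, AC² = 25, BC² = 122.
Since BC² = 122 ≥ 65 + 25 = 90, the angle opposite BC is not acute, so the smallest enclosing circle has BC as diameter.
Centre = midpoint of BC = (3.5, -1.5), r² = 122/4 = 30.5.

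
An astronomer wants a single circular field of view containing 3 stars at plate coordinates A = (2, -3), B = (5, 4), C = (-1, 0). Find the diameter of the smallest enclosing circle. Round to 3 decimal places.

Side lengths²: AB² = 58, AC² = 18, BC² = 52.
Since AB² = 58 < 52 + 18 = 70, the triangle is acute, so the smallest enclosing circle is the circumcircle.
Circumcentre = (2.8, 0.8), r² = 15.08.
Diameter = 2r = 2√(15.08) ≈ 7.767.

7.767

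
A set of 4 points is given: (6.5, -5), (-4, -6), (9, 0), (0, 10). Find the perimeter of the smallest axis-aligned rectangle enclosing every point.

58

Width = max x − min x = 9 − (-4) = 13.
Height = max y − min y = 10 − (-6) = 16.
Perimeter = 2(13 + 16) = 58.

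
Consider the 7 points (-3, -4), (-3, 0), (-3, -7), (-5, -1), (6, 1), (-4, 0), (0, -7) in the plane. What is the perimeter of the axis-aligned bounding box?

Width = max x − min x = 6 − (-5) = 11.
Height = max y − min y = 1 − (-7) = 8.
Perimeter = 2(11 + 8) = 38.

38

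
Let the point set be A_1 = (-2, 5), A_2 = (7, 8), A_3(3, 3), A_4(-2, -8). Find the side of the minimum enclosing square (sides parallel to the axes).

16

The bounding box has width 9 and height 16.
An axis-aligned square enclosing the set must have side ≥ max(width, height).
So the minimum side is max(9, 16) = 16.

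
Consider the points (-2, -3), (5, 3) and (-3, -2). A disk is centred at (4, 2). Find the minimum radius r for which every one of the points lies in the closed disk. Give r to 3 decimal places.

The required radius is the distance from (4, 2) to the farthest point.
Squared distances: 61, 2, 65.
Maximum is 65, attained at (-3, -2).
r = √65 ≈ 8.062.

8.062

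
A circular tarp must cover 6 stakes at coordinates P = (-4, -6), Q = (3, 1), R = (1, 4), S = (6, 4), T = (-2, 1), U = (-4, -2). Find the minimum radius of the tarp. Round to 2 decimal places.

By Welzl's lemma the MEC is supported by two points (diametrically opposite) or three points (on a circumcircle).
The farthest pair is P–S with squared distance 200. The circle on this segment as diameter has centre (1, -1) and r² = 200/4 = 50.
Check Q: distance² to centre = 8 ≤ 50, so it lies inside.
All remaining points lie in this disk, and no smaller disk contains both endpoints, so this is the minimum enclosing circle.
r = √50 ≈ 7.07.

7.07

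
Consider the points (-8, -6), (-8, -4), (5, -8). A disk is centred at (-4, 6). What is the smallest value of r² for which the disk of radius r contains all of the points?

277

The required radius is the distance from (-4, 6) to the farthest point.
Squared distances: 160, 116, 277.
Maximum is 277, attained at (5, -8).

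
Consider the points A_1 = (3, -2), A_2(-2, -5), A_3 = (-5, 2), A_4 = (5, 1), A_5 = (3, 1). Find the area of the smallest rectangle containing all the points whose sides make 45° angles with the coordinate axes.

78

In coordinates u = x + y, v = x − y the rectangle is axis-aligned; the map (x,y)→(u,v) scales areas by 2.
u-values: 1, -7, -3, 6, 4; range = 6 − (-7) = 13.
v-values: 5, 3, -7, 4, 2; range = 5 − (-7) = 12.
Area = (13 × 12) / 2 = 78.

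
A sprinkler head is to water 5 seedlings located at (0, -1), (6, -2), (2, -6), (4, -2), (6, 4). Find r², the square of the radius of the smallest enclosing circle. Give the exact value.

29

A smallest enclosing disk is always determined by at most three of the input points on its boundary.
The farthest pair is (2, -6)–(6, 4) with squared distance 116. The circle on this segment as diameter has centre (4, -1) and r² = 116/4 = 29.
Check (0, -1): distance² to centre = 16 ≤ 29, so it lies inside.
All remaining points lie in this disk, and no smaller disk contains both endpoints, so this is the minimum enclosing circle.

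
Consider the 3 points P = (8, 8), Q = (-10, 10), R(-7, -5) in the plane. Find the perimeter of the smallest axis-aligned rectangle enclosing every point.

Width = max x − min x = 8 − (-10) = 18.
Height = max y − min y = 10 − (-5) = 15.
Perimeter = 2(18 + 15) = 66.

66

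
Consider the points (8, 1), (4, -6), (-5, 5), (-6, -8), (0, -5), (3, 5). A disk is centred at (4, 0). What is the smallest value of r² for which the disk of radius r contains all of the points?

164

The required radius is the distance from (4, 0) to the farthest point.
Squared distances: 17, 36, 106, 164, 41, 26.
Maximum is 164, attained at (-6, -8).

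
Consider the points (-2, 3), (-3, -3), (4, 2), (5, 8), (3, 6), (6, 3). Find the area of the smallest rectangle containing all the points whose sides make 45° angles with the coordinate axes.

76

In coordinates u = x + y, v = x − y the rectangle is axis-aligned; the map (x,y)→(u,v) scales areas by 2.
u-values: 1, -6, 6, 13, 9, 9; range = 13 − (-6) = 19.
v-values: -5, 0, 2, -3, -3, 3; range = 3 − (-5) = 8.
Area = (19 × 8) / 2 = 76.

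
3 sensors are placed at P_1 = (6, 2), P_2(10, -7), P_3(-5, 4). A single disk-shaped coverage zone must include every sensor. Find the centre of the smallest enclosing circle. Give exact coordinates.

(2.5, -1.5)

Side lengths²: P_1P_2² = 97, P_1P_3² = 125, P_2P_3² = 346.
Since P_2P_3² = 346 ≥ 125 + 97 = 222, the angle opposite P_2P_3 is not acute, so the smallest enclosing circle has P_2P_3 as diameter.
Centre = midpoint of P_2P_3 = (2.5, -1.5), r² = 346/4 = 86.5.
Centre = (2.5, -1.5).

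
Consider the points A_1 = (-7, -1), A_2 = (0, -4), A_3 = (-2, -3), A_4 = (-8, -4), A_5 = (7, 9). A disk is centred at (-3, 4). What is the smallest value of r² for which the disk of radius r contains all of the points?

125

The required radius is the distance from (-3, 4) to the farthest point.
Squared distances: 41, 73, 50, 89, 125.
Maximum is 125, attained at A_5.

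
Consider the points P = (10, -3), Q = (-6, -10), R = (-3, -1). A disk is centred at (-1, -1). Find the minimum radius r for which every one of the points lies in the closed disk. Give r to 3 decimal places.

11.180

The required radius is the distance from (-1, -1) to the farthest point.
Squared distances: 125, 106, 4.
Maximum is 125, attained at P.
r = √125 ≈ 11.180.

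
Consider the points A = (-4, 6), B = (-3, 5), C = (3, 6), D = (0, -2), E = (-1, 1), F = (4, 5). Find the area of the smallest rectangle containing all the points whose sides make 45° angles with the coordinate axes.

In coordinates u = x + y, v = x − y the rectangle is axis-aligned; the map (x,y)→(u,v) scales areas by 2.
u-values: 2, 2, 9, -2, 0, 9; range = 9 − (-2) = 11.
v-values: -10, -8, -3, 2, -2, -1; range = 2 − (-10) = 12.
Area = (11 × 12) / 2 = 66.

66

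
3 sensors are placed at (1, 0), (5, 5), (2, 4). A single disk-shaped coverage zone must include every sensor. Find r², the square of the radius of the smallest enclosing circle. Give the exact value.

10.25

Call the three points A, B, C in the order given.
Side lengths²: AB² = 41, AC² = 17, BC² = 10.
Since AB² = 41 ≥ 17 + 10 = 27, the angle opposite AB is not acute, so the smallest enclosing circle has AB as diameter.
Centre = midpoint of AB = (3, 2.5), r² = 41/4 = 10.25.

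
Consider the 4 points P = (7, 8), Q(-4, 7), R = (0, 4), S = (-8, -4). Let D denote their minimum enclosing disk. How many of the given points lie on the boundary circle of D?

The minimum enclosing circle of a finite set is fixed by two of the points (as a diameter) or three (as a circumcircle).
The farthest pair is P–S with squared distance 369. The circle on this segment as diameter has centre (-0.5, 2) and r² = 369/4 = 92.25.
Check Q: distance² to centre = 37.25 ≤ 92.25, so it lies inside.
All remaining points lie in this disk, and no smaller disk contains both endpoints, so this is the minimum enclosing circle.
The points at distance exactly r from the centre are P, S — 2 points.

2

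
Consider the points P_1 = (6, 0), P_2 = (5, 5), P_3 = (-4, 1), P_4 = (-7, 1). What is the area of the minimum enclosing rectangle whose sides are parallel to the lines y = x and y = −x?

112

In coordinates u = x + y, v = x − y the rectangle is axis-aligned; the map (x,y)→(u,v) scales areas by 2.
u-values: 6, 10, -3, -6; range = 10 − (-6) = 16.
v-values: 6, 0, -5, -8; range = 6 − (-8) = 14.
Area = (16 × 14) / 2 = 112.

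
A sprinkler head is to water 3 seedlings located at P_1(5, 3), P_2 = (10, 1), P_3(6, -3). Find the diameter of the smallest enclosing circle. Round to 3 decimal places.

Side lengths²: P_1P_2² = 29, P_1P_3² = 37, P_2P_3² = 32.
Since P_1P_3² = 37 < 32 + 29 = 61, the triangle is acute, so the smallest enclosing circle is the circumcircle.
Circumcentre = (95/14, 3/14), r² = 1073/98.
Diameter = 2r = 2√(1073/98) ≈ 6.618.

6.618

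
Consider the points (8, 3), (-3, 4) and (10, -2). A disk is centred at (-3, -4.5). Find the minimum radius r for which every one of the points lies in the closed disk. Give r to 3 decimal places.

The required radius is the distance from (-3, -4.5) to the farthest point.
Squared distances: 177.25, 72.25, 175.25.
Maximum is 177.25, attained at (8, 3).
r = √(177.25) ≈ 13.314.

13.314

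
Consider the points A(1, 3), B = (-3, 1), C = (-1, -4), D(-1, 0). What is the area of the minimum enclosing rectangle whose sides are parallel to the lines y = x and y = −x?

In coordinates u = x + y, v = x − y the rectangle is axis-aligned; the map (x,y)→(u,v) scales areas by 2.
u-values: 4, -2, -5, -1; range = 4 − (-5) = 9.
v-values: -2, -4, 3, -1; range = 3 − (-4) = 7.
Area = (9 × 7) / 2 = 31.5.

31.5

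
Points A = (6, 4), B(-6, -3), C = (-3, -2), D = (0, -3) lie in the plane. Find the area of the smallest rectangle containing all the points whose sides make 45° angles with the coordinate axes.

57

In coordinates u = x + y, v = x − y the rectangle is axis-aligned; the map (x,y)→(u,v) scales areas by 2.
u-values: 10, -9, -5, -3; range = 10 − (-9) = 19.
v-values: 2, -3, -1, 3; range = 3 − (-3) = 6.
Area = (19 × 6) / 2 = 57.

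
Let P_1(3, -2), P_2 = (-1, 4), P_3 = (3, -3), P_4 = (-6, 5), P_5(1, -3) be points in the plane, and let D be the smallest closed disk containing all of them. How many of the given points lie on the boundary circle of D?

The minimum enclosing circle of a finite set is fixed by two of the points (as a diameter) or three (as a circumcircle).
The farthest pair is P_3–P_4 with squared distance 145. The circle on this segment as diameter has centre (-1.5, 1) and r² = 145/4 = 36.25.
Check P_1: distance² to centre = 29.25 ≤ 36.25, so it lies inside.
All remaining points lie in this disk, and no smaller disk contains both endpoints, so this is the minimum enclosing circle.
The points at distance exactly r from the centre are P_3, P_4 — 2 points.

2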